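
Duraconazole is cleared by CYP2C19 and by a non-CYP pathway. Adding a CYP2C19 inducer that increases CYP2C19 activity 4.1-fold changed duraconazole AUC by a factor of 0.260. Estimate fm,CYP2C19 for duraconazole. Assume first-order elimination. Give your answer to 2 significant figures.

CL'/CL = 1 / 0.260 = 3.846
4.1·fm + (1 − fm) = 3.846
fm = (3.846 − 1) / (4.1 − 1) = 0.92

0.92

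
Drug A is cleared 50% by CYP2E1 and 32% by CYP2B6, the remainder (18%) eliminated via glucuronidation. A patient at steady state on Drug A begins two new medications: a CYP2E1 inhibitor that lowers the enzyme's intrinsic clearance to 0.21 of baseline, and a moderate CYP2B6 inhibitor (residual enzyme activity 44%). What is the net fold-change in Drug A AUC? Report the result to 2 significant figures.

2.3

The CYP2E1 pathway (50% of clearance) drops to 0.21× activity: 0.5 × 0.21 = 0.105.
The CYP2B6 pathway (32% of clearance) is reduced to 0.44× activity: 0.32 × 0.44 = 0.1408.
The remaining 18% of clearance is unaffected.
Relative clearance = 0.105 + 0.1408 + 0.18 = 0.4258.
Net AUC ratio = 1 / 0.4258 = 2.3.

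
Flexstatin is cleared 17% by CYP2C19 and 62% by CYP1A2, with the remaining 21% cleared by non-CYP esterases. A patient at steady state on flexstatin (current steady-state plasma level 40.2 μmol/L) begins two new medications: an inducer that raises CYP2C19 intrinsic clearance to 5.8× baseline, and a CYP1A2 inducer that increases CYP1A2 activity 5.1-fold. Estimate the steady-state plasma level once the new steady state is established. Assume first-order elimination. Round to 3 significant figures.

The CYP2C19 pathway (17% of clearance) increases to 5.8× activity: 0.17 × 5.8 = 0.986.
The CYP1A2 pathway (62% of clearance) is boosted to 5.1× activity: 0.62 × 5.1 = 3.162.
Non-CYP routes (21%) are unchanged.
CL_new/CL_old = 0.986 + 3.162 + 0.21 = 4.358.
Steady-state plasma level ∝ 1/CL: new value = 40.2 / 4.358 = 9.22 μmol/L.

9.22 μmol/L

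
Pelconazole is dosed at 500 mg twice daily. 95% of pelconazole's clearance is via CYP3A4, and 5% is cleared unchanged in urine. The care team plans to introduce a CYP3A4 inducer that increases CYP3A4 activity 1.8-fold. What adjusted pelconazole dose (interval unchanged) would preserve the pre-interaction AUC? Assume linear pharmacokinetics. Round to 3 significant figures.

880 mg

CYP3A4: 0.95 × 1.8 = 1.71
Other: 0.05 (unchanged)
New clearance relative to baseline: 1.71 + 0.05 = 1.76.
To maintain the same steady-state level, dose must scale with clearance: new dose = 500 × 1.76 = 880 mg.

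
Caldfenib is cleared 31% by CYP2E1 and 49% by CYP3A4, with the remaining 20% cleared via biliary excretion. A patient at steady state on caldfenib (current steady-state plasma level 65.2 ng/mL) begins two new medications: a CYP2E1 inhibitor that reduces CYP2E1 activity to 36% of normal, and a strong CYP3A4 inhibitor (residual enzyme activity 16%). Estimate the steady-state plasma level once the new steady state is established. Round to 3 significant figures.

167 ng/mL

CYP2E1: 0.31 × 0.36 = 0.1116
CYP3A4: 0.49 × 0.16 = 0.0784
Other: 0.2 (unchanged)
Relative clearance = 0.1116 + 0.0784 + 0.2 = 0.39.
Steady-state plasma level ∝ 1/CL: new value = 65.2 / 0.39 = 167 ng/mL.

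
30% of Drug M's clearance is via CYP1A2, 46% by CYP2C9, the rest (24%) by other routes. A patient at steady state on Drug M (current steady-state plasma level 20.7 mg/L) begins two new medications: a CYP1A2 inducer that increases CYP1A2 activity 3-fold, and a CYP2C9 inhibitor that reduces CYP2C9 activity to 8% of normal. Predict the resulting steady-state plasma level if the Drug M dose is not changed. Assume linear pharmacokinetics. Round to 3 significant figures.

17.6 mg/L

The CYP1A2 pathway (30% of clearance) is boosted to 3× activity: 0.3 × 3 = 0.9.
The CYP2C9 pathway (46% of clearance) falls to 0.08× activity: 0.46 × 0.08 = 0.0368.
The remaining 24% of clearance is unaffected.
CL_new/CL_old = 0.9 + 0.0368 + 0.24 = 1.1768.
New steady-state plasma level = 20.7 / 1.1768 = 17.6 mg/L (concentration scales inversely with clearance).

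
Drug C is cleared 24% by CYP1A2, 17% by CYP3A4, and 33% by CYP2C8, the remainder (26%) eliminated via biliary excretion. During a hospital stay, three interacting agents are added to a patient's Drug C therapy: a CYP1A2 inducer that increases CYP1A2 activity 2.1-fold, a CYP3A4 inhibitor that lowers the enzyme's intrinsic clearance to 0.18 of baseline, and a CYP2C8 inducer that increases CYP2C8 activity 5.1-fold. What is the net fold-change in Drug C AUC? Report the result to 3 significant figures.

0.404

CYP1A2: 0.24 × 2.1 = 0.504
CYP3A4: 0.17 × 0.18 = 0.0306
CYP2C8: 0.33 × 5.1 = 1.683
Other: 0.26 (unchanged)
New clearance relative to baseline: 0.504 + 0.0306 + 1.683 + 0.26 = 2.4776.
Net AUC ratio = 1 / 2.4776 = 0.404.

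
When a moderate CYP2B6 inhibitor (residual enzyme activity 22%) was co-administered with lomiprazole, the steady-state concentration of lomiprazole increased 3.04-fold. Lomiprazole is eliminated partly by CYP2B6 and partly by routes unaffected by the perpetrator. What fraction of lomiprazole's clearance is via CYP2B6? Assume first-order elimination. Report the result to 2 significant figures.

Let x = fm,CYP2B6. Because steady-state concentration ∝ 1/CL, relative clearance fell to 1/3.04 = 0.3289.
Only the CYP2B6 route changed, so 0.3289 = x·0.22 + (1 − x), giving x = 0.86.

0.86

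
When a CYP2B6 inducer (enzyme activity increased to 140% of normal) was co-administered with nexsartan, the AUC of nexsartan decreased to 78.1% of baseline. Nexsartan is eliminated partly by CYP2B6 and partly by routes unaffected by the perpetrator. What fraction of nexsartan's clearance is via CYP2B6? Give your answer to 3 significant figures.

0.701

CL'/CL = 1 / 0.781 = 1.28
1.4·fm + (1 − fm) = 1.28
fm = (1.28 − 1) / (1.4 − 1) = 0.701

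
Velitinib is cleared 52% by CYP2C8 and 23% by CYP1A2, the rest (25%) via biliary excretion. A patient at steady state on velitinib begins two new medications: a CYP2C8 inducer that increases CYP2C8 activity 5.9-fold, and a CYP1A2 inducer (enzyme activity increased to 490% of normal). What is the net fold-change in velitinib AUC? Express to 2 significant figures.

The CYP2C8 pathway (52% of clearance) rises to 5.9× activity: 0.52 × 5.9 = 3.068.
The CYP1A2 pathway (23% of clearance) increases to 4.9× activity: 0.23 × 4.9 = 1.127.
Non-CYP routes (25%) are unchanged.
CL_new/CL_old = 3.068 + 1.127 + 0.25 = 4.445.
Net AUC ratio = 1 / 4.445 = 0.22.

0.22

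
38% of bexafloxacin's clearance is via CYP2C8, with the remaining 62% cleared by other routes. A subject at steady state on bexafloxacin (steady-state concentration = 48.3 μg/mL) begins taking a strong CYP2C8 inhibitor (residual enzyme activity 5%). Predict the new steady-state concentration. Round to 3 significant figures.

The CYP2C8 pathway (38% of clearance) is reduced to 0.05× activity: 0.38 × 0.05 = 0.019.
The remaining 62% of clearance is unaffected.
Relative clearance = 0.019 + 0.62 = 0.639.
With dosing unchanged, steady-state concentration scales as 1/CL: 48.3 / 0.639 = 75.6 μg/mL.

75.6 μg/mL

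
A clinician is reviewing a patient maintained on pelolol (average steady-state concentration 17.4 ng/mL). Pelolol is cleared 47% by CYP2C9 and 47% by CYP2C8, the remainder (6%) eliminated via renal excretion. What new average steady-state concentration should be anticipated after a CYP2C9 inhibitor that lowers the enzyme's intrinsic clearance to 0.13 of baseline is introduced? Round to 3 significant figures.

The CYP2C9 pathway (47% of clearance) falls to 0.13× activity: 0.47 × 0.13 = 0.0611.
CYP2C8 (47%) and the residual 6% are unaffected.
New clearance relative to baseline: 0.0611 + 0.47 + 0.06 = 0.5911.
With dosing unchanged, average steady-state concentration scales as 1/CL: 17.4 / 0.5911 = 29.4 ng/mL.

29.4 ng/mL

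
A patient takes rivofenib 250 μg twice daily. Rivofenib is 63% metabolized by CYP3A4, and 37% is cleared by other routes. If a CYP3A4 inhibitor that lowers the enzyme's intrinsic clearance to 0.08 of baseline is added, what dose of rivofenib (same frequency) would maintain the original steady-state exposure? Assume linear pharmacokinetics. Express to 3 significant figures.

The CYP3A4 pathway (63% of clearance) is reduced to 0.08× activity: 0.63 × 0.08 = 0.0504.
Non-CYP routes (37%) are unchanged.
Relative clearance = 0.0504 + 0.37 = 0.4204.
Css,avg = (dose rate)/CL, so holding Css fixed requires dose ∝ CL: 250 × 0.4204 = 105 μg.

105 μg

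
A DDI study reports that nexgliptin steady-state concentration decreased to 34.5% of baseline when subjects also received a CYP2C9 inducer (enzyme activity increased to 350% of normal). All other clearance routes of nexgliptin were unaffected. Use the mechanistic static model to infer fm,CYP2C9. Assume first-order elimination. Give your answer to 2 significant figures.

0.76

Let x = fm,CYP2C9. Because steady-state concentration ∝ 1/CL, relative clearance rose to 1/0.345 = 2.899.
Setting x·3.5 + (1 − x) = 2.899 and solving: x = (2.899 − 1)/(3.5 − 1) = 0.76.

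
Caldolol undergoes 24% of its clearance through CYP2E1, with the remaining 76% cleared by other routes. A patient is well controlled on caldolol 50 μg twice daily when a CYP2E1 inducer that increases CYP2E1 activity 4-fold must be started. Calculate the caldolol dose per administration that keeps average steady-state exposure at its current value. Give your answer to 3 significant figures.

86.0 μg

The CYP2E1 pathway (24% of clearance) is boosted to 4× activity: 0.24 × 4 = 0.96.
Non-CYP routes (76%) are unchanged.
CL_new/CL_old = 0.96 + 0.76 = 1.72.
Css,avg = (dose rate)/CL, so holding Css fixed requires dose ∝ CL: 50 × 1.72 = 86.0 μg.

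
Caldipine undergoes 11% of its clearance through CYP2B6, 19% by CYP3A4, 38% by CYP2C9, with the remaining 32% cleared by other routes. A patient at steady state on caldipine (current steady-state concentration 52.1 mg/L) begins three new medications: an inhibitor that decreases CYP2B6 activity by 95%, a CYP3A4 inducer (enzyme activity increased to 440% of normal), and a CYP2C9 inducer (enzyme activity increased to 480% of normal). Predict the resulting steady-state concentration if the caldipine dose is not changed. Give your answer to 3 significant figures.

17.5 mg/L

The CYP2B6 pathway (11% of clearance) is reduced to 0.05× activity: 0.11 × 0.05 = 0.0055.
The CYP3A4 pathway (19% of clearance) is boosted to 4.4× activity: 0.19 × 4.4 = 0.836.
The CYP2C9 pathway (38% of clearance) increases to 4.8× activity: 0.38 × 4.8 = 1.824.
The remaining 32% of clearance is unaffected.
Relative clearance = 0.0055 + 0.836 + 1.824 + 0.32 = 2.9855.
Dividing the baseline by the relative clearance: 52.1 / 2.9855 = 17.5 mg/L.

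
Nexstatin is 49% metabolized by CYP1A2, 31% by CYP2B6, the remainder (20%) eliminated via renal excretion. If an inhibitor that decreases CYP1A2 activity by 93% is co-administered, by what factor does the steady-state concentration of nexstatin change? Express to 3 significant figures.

The CYP1A2 pathway (49% of clearance) drops to 0.07× activity: 0.49 × 0.07 = 0.0343.
CYP2B6 (31%) and the residual 20% are unaffected.
Relative clearance = 0.0343 + 0.31 + 0.2 = 0.5443.
Steady-state concentration ratio = CL_old/CL_new = 1 / 0.5443 = 1.84.

1.84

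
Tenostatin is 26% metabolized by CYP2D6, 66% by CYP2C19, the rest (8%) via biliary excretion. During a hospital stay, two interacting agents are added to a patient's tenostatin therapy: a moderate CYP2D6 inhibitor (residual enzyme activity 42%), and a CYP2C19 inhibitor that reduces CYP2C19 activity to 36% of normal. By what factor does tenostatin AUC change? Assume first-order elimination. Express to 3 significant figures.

2.34

The CYP2D6 pathway (26% of clearance) drops to 0.42× activity: 0.26 × 0.42 = 0.1092.
The CYP2C19 pathway (66% of clearance) falls to 0.36× activity: 0.66 × 0.36 = 0.2376.
The remaining 8% of clearance is unaffected.
New clearance relative to baseline: 0.1092 + 0.2376 + 0.08 = 0.4268.
Net AUC ratio = 1 / 0.4268 = 2.34.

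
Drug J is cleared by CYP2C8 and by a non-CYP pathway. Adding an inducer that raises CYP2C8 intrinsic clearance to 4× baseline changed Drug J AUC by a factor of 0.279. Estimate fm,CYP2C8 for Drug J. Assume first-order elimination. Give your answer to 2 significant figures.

0.86

Write x for the fraction cleared via CYP2C8. The observed AUC change means clearance rose to 1/0.279 = 3.584 of baseline.
Setting x·4 + (1 − x) = 3.584 and solving: x = (3.584 − 1)/(4 − 1) = 0.86.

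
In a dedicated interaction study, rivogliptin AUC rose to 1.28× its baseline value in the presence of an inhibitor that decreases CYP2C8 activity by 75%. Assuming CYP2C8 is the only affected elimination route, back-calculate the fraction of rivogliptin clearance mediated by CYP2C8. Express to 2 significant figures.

0.29

CL'/CL = 1 / 1.28 = 0.7812
0.25·fm + (1 − fm) = 0.7812
fm = (0.7812 − 1) / (0.25 − 1) = 0.29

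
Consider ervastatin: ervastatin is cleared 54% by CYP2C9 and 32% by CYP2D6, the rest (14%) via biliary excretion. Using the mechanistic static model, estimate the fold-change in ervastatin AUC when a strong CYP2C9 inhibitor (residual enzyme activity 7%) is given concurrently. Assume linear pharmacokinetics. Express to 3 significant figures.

2.01

The CYP2C9 pathway (54% of clearance) is reduced to 0.07× activity: 0.54 × 0.07 = 0.0378.
CYP2D6 (32%) and the residual 14% are unaffected.
Relative clearance = 0.0378 + 0.32 + 0.14 = 0.4978.
AUC ratio = CL_old/CL_new = 1 / 0.4978 = 2.01.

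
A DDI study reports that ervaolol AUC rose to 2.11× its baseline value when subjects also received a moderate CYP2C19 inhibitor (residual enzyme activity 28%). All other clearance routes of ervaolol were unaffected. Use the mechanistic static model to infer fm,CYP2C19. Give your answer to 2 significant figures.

0.73

Let fm be the CYP2C19 fraction. New clearance relative to baseline = fm × 0.28 + (1 − fm).
AUC ratio = 1 / (new CL fraction), so new CL fraction = 1 / 2.11 = 0.4739.
fm × 0.28 + 1 − fm = 0.4739  ⇒  fm × (0.28 − 1) = −0.5261  ⇒  fm = 0.73.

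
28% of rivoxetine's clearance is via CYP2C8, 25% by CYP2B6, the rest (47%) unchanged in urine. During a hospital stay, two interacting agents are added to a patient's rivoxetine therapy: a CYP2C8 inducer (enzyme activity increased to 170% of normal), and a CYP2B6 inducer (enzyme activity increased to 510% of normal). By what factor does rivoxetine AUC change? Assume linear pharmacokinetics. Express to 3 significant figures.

The CYP2C8 pathway (28% of clearance) is boosted to 1.7× activity: 0.28 × 1.7 = 0.476.
The CYP2B6 pathway (25% of clearance) rises to 5.1× activity: 0.25 × 5.1 = 1.275.
The remaining 47% of clearance is unaffected.
Relative clearance = 0.476 + 1.275 + 0.47 = 2.221.
AUC ∝ 1/CL: fold-change = 1 / 2.221 = 0.450.

0.450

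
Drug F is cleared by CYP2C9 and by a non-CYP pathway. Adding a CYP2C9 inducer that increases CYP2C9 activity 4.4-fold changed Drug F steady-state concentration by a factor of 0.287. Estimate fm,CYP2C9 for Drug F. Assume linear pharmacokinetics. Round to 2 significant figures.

Write x for the fraction cleared via CYP2C9. The observed steady-state concentration change means clearance rose to 1/0.287 = 3.484 of baseline.
Setting x·4.4 + (1 − x) = 3.484 and solving: x = (3.484 − 1)/(4.4 − 1) = 0.73.

0.73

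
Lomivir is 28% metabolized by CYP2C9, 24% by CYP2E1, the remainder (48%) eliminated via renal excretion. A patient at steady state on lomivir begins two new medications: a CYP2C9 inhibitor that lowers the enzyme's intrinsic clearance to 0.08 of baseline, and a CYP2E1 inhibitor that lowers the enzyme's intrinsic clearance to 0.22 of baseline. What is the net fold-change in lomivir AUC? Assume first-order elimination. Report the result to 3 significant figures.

The CYP2C9 pathway (28% of clearance) drops to 0.08× activity: 0.28 × 0.08 = 0.0224.
The CYP2E1 pathway (24% of clearance) falls to 0.22× activity: 0.24 × 0.22 = 0.0528.
Non-CYP routes (48%) are unchanged.
Relative clearance = 0.0224 + 0.0528 + 0.48 = 0.5552.
AUC ∝ 1/CL: fold-change = 1 / 0.5552 = 1.80.

1.80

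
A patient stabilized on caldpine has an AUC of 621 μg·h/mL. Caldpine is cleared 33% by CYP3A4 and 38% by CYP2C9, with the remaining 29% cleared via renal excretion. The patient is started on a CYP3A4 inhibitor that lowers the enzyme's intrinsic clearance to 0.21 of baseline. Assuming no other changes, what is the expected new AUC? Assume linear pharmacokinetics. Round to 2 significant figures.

CYP3A4: 0.33 × 0.21 = 0.0693
CYP2C9: 0.38 (unchanged)
Other: 0.29 (unchanged)
Relative clearance = 0.0693 + 0.38 + 0.29 = 0.7393.
New AUC = baseline ÷ relative clearance = 621 / 0.7393 = 8.4 × 10² μg·h/mL.

8.4 × 10² μg·h/mL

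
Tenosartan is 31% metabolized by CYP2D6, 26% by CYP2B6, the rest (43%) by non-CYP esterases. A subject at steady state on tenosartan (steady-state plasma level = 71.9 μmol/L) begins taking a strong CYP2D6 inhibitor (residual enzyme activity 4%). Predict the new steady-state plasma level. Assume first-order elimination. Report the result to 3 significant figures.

The CYP2D6 pathway (31% of clearance) drops to 0.04× activity: 0.31 × 0.04 = 0.0124.
CYP2B6 (26%) and the residual 43% are unaffected.
CL_new/CL_old = 0.0124 + 0.26 + 0.43 = 0.7024.
New steady-state plasma level = baseline ÷ relative clearance = 71.9 / 0.7024 = 102 μmol/L.

102 μmol/L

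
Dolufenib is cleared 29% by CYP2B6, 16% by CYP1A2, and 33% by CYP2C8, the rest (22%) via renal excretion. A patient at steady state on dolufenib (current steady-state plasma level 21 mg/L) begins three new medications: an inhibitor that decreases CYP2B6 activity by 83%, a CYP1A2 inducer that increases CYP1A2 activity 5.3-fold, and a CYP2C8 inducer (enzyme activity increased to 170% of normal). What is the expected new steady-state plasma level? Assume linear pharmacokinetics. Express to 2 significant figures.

The CYP2B6 pathway (29% of clearance) falls to 0.17× activity: 0.29 × 0.17 = 0.0493.
The CYP1A2 pathway (16% of clearance) is boosted to 5.3× activity: 0.16 × 5.3 = 0.848.
The CYP2C8 pathway (33% of clearance) rises to 1.7× activity: 0.33 × 1.7 = 0.561.
Non-CYP routes (22%) are unchanged.
New clearance relative to baseline: 0.0493 + 0.848 + 0.561 + 0.22 = 1.6783.
Dividing the baseline by the relative clearance: 21 / 1.6783 = 13 mg/L.

13 mg/L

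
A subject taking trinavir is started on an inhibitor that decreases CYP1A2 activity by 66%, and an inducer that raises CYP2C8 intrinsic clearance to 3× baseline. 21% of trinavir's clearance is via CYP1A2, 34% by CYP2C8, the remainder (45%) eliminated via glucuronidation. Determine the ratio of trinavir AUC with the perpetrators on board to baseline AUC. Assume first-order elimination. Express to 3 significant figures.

0.649

The CYP1A2 pathway (21% of clearance) falls to 0.34× activity: 0.21 × 0.34 = 0.0714.
The CYP2C8 pathway (34% of clearance) increases to 3× activity: 0.34 × 3 = 1.02.
Non-CYP routes (45%) are unchanged.
CL_new/CL_old = 0.0714 + 1.02 + 0.45 = 1.5414.
Net AUC ratio = 1 / 1.5414 = 0.649.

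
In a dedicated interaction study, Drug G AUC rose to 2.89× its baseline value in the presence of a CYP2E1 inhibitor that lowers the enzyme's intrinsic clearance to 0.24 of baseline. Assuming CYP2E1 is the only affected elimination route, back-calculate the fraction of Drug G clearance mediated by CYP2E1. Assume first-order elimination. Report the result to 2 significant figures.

Call the CYP2E1 fraction fm. After the interaction, CL_new/CL_old = fm × 0.24 + (1 − fm).
AUC ratio = 1 / (new CL fraction), so new CL fraction = 1 / 2.89 = 0.346.
fm × 0.24 + 1 − fm = 0.346  ⇒  fm × (0.24 − 1) = −0.654  ⇒  fm = 0.86.

0.86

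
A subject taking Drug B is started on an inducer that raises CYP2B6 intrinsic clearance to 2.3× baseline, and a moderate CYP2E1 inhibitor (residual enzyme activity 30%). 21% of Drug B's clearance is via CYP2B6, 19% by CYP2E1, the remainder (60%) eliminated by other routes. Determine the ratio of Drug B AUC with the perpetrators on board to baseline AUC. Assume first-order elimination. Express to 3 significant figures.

The CYP2B6 pathway (21% of clearance) increases to 2.3× activity: 0.21 × 2.3 = 0.483.
The CYP2E1 pathway (19% of clearance) is reduced to 0.3× activity: 0.19 × 0.3 = 0.057.
The remaining 60% of clearance is unaffected.
New clearance relative to baseline: 0.483 + 0.057 + 0.6 = 1.14.
Because AUC varies inversely with clearance, the combined effect is 1 / 1.14 = 0.877.

0.877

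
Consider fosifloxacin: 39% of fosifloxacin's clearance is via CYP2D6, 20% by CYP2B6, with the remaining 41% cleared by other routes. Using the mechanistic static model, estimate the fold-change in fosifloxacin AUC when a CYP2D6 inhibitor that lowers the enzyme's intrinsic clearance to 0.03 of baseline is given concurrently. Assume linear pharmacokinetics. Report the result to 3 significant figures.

CYP2D6: 0.39 × 0.03 = 0.0117
CYP2B6: 0.2 (unchanged)
Other: 0.41 (unchanged)
CL_new/CL_old = 0.0117 + 0.2 + 0.41 = 0.6217.
AUC ratio = CL_old/CL_new = 1 / 0.6217 = 1.61.

1.61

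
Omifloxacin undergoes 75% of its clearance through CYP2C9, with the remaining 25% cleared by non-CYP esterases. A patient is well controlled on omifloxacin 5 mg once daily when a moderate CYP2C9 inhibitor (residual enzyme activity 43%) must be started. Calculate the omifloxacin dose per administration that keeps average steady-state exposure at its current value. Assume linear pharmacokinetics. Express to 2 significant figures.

2.9 mg

CYP2C9: 0.75 × 0.43 = 0.3225
Other: 0.25 (unchanged)
Relative clearance = 0.3225 + 0.25 = 0.5725.
Exposure is unchanged when dose changes in proportion to clearance. New dose = 5 mg × 0.5725 = 2.9 mg.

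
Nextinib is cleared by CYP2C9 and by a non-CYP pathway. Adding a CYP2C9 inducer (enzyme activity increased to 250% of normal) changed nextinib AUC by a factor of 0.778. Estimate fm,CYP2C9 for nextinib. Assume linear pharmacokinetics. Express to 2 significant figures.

0.19

CL'/CL = 1 / 0.778 = 1.285
2.5·fm + (1 − fm) = 1.285
fm = (1.285 − 1) / (2.5 − 1) = 0.19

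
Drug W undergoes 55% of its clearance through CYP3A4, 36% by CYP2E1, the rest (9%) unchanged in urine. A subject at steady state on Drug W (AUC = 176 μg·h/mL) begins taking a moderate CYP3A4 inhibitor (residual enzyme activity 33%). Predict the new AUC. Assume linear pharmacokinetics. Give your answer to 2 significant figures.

2.8 × 10² μg·h/mL

The CYP3A4 pathway (55% of clearance) drops to 0.33× activity: 0.55 × 0.33 = 0.1815.
CYP2E1 (36%) and the residual 9% are unaffected.
New clearance relative to baseline: 0.1815 + 0.36 + 0.09 = 0.6315.
With dosing unchanged, AUC scales as 1/CL: 176 / 0.6315 = 2.8 × 10² μg·h/mL.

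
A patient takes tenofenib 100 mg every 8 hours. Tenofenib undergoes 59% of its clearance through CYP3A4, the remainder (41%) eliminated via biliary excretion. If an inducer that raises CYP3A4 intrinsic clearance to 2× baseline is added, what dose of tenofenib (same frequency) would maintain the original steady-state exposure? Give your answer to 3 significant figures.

The CYP3A4 pathway (59% of clearance) is boosted to 2× activity: 0.59 × 2 = 1.18.
The remaining 41% of clearance is unaffected.
Relative clearance = 1.18 + 0.41 = 1.59.
Exposure is unchanged when dose changes in proportion to clearance. New dose = 100 mg × 1.59 = 159 mg.

159 mg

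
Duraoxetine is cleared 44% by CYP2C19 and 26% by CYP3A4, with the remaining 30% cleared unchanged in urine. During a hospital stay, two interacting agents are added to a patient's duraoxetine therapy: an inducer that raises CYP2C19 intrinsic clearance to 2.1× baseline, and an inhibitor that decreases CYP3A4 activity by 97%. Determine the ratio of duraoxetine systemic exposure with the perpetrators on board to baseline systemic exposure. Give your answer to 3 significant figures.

The CYP2C19 pathway (44% of clearance) is boosted to 2.1× activity: 0.44 × 2.1 = 0.924.
The CYP3A4 pathway (26% of clearance) drops to 0.03× activity: 0.26 × 0.03 = 0.0078.
The remaining 30% of clearance is unaffected.
New clearance relative to baseline: 0.924 + 0.0078 + 0.3 = 1.2318.
Because systemic exposure varies inversely with clearance, the combined effect is 1 / 1.2318 = 0.812.

0.812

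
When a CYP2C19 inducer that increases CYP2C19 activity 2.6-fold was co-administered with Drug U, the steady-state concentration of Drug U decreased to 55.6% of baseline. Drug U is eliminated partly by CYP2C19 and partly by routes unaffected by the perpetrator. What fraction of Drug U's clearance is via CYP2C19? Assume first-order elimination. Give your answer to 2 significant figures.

CL'/CL = 1 / 0.556 = 1.799
2.6·fm + (1 − fm) = 1.799
fm = (1.799 − 1) / (2.6 − 1) = 0.50

0.50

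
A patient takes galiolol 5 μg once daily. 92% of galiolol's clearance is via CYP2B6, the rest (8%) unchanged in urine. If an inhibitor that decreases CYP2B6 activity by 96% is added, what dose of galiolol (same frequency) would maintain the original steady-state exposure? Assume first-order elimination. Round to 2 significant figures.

The CYP2B6 pathway (92% of clearance) drops to 0.04× activity: 0.92 × 0.04 = 0.0368.
The remaining 8% of clearance is unaffected.
Relative clearance = 0.0368 + 0.08 = 0.1168.
Exposure is unchanged when dose changes in proportion to clearance. New dose = 5 μg × 0.1168 = 0.58 μg.

0.58 μg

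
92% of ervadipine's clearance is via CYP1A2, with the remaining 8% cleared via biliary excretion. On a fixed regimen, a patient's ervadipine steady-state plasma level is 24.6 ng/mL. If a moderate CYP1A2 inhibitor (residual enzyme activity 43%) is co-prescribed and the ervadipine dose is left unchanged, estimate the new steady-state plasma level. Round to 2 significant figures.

52 ng/mL

CYP1A2: 0.92 × 0.43 = 0.3956
Other: 0.08 (unchanged)
Relative clearance = 0.3956 + 0.08 = 0.4756.
Steady-state plasma level ∝ 1/CL, so new value = 24.6 / 0.4756 = 52 ng/mL.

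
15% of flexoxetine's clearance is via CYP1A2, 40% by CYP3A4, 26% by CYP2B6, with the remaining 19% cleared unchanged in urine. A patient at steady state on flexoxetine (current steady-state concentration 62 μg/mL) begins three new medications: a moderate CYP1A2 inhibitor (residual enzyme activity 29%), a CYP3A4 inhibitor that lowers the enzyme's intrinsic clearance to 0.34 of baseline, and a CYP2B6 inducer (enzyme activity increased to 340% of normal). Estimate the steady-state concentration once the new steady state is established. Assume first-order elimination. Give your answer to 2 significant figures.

The CYP1A2 pathway (15% of clearance) drops to 0.29× activity: 0.15 × 0.29 = 0.0435.
The CYP3A4 pathway (40% of clearance) is reduced to 0.34× activity: 0.4 × 0.34 = 0.136.
The CYP2B6 pathway (26% of clearance) is boosted to 3.4× activity: 0.26 × 3.4 = 0.884.
Non-CYP routes (19%) are unchanged.
CL_new/CL_old = 0.0435 + 0.136 + 0.884 + 0.19 = 1.2535.
Dividing the baseline by the relative clearance: 62 / 1.2535 = 49 μg/mL.

49 μg/mL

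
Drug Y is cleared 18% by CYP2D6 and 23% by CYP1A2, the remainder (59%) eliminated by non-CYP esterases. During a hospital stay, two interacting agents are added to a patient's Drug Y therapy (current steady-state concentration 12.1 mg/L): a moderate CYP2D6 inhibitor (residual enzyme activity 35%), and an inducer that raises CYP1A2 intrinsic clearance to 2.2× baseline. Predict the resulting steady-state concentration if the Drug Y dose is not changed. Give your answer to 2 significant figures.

10 mg/L

The CYP2D6 pathway (18% of clearance) drops to 0.35× activity: 0.18 × 0.35 = 0.063.
The CYP1A2 pathway (23% of clearance) is boosted to 2.2× activity: 0.23 × 2.2 = 0.506.
The remaining 59% of clearance is unaffected.
New clearance relative to baseline: 0.063 + 0.506 + 0.59 = 1.159.
New steady-state concentration = 12.1 / 1.159 = 10 mg/L (concentration scales inversely with clearance).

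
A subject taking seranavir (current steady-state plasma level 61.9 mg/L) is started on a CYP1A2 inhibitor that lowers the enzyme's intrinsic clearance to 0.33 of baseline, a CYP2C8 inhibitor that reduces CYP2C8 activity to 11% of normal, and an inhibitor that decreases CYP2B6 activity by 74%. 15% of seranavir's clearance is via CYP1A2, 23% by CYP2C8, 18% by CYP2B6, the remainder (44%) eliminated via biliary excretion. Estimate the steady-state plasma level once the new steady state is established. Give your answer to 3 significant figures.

110 mg/L

The CYP1A2 pathway (15% of clearance) is reduced to 0.33× activity: 0.15 × 0.33 = 0.0495.
The CYP2C8 pathway (23% of clearance) drops to 0.11× activity: 0.23 × 0.11 = 0.0253.
The CYP2B6 pathway (18% of clearance) falls to 0.26× activity: 0.18 × 0.26 = 0.0468.
Non-CYP routes (44%) are unchanged.
Relative clearance = 0.0495 + 0.0253 + 0.0468 + 0.44 = 0.5616.
Dividing the baseline by the relative clearance: 61.9 / 0.5616 = 110 mg/L.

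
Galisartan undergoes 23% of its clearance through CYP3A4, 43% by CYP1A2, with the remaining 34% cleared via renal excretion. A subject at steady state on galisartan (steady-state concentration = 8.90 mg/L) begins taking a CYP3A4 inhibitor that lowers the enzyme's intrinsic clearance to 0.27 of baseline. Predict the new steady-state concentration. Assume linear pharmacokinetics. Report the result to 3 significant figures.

CYP3A4: 0.23 × 0.27 = 0.0621
CYP1A2: 0.43 (unchanged)
Other: 0.34 (unchanged)
CL_new/CL_old = 0.0621 + 0.43 + 0.34 = 0.8321.
Steady-state concentration ∝ 1/CL, so new value = 8.90 / 0.8321 = 10.7 mg/L.

10.7 mg/L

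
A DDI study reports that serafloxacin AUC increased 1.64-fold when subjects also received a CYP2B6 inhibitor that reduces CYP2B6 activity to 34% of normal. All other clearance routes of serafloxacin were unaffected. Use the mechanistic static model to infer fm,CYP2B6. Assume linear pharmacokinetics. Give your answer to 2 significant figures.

0.59

Write x for the fraction cleared via CYP2B6. The observed AUC change means clearance fell to 1/1.64 = 0.6098 of baseline.
Only the CYP2B6 route changed, so 0.6098 = x·0.34 + (1 − x), giving x = 0.59.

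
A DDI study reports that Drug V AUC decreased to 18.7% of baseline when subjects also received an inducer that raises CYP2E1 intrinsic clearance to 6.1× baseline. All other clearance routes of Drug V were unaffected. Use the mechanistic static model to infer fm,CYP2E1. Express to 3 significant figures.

0.852

Call the CYP2E1 fraction fm. After the interaction, CL_new/CL_old = fm × 6.1 + (1 − fm).
AUC ratio = 1 / (new CL fraction), so new CL fraction = 1 / 0.187 = 5.348.
fm × 6.1 + 1 − fm = 5.348  ⇒  fm × (6.1 − 1) = 4.348  ⇒  fm = 0.852.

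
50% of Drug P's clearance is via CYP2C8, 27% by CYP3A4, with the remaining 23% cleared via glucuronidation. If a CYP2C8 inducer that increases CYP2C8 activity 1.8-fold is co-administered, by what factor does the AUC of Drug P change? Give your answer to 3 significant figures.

0.714

The CYP2C8 pathway (50% of clearance) rises to 1.8× activity: 0.5 × 1.8 = 0.9.
CYP3A4 (27%) and the residual 23% are unaffected.
New clearance relative to baseline: 0.9 + 0.27 + 0.23 = 1.4.
Since AUC ∝ 1/CL, the ratio is 1 / 1.4 = 0.714.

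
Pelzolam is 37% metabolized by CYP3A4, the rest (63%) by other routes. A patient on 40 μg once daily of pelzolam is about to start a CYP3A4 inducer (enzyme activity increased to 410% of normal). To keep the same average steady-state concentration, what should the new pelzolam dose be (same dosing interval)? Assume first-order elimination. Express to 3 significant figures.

CYP3A4: 0.37 × 4.1 = 1.517
Other: 0.63 (unchanged)
Relative clearance = 1.517 + 0.63 = 2.147.
To maintain the same steady-state level, dose must scale with clearance: new dose = 40 × 2.147 = 85.9 μg.

85.9 μg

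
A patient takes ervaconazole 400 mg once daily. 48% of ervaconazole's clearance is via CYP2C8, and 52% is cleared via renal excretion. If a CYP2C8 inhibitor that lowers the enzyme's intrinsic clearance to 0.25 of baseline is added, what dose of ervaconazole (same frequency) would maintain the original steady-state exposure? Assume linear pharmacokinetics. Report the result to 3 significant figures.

256 mg

CYP2C8: 0.48 × 0.25 = 0.12
Other: 0.52 (unchanged)
Relative clearance = 0.12 + 0.52 = 0.64.
Css,avg = (dose rate)/CL, so holding Css fixed requires dose ∝ CL: 400 × 0.64 = 256 mg.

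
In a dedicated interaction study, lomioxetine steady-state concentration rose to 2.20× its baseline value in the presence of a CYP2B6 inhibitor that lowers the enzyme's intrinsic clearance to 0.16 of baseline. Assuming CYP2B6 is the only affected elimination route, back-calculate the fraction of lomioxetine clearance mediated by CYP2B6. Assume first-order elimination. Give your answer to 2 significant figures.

0.65

CL'/CL = 1 / 2.20 = 0.4545
0.16·fm + (1 − fm) = 0.4545
fm = (0.4545 − 1) / (0.16 − 1) = 0.65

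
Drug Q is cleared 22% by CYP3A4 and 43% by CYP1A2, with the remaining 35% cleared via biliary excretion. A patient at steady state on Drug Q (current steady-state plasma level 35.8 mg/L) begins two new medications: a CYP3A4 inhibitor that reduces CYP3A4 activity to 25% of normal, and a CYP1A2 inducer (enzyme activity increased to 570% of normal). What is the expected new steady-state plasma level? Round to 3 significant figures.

The CYP3A4 pathway (22% of clearance) drops to 0.25× activity: 0.22 × 0.25 = 0.055.
The CYP1A2 pathway (43% of clearance) is boosted to 5.7× activity: 0.43 × 5.7 = 2.451.
Non-CYP routes (35%) are unchanged.
Relative clearance = 0.055 + 2.451 + 0.35 = 2.856.
New steady-state plasma level = 35.8 / 2.856 = 12.5 mg/L (concentration scales inversely with clearance).

12.5 mg/L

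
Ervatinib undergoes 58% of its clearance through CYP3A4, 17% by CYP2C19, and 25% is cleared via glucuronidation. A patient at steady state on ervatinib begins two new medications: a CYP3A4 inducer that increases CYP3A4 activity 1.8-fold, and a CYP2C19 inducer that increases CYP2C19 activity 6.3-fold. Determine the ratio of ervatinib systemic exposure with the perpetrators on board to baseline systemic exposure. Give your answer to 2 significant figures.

0.42

CYP3A4: 0.58 × 1.8 = 1.044
CYP2C19: 0.17 × 6.3 = 1.071
Other: 0.25 (unchanged)
CL_new/CL_old = 1.044 + 1.071 + 0.25 = 2.365.
Because systemic exposure varies inversely with clearance, the combined effect is 1 / 2.365 = 0.42.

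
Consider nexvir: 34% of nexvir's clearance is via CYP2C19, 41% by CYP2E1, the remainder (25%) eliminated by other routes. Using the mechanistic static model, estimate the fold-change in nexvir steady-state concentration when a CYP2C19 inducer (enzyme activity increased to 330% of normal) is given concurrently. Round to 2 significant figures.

0.56

CYP2C19: 0.34 × 3.3 = 1.122
CYP2E1: 0.41 (unchanged)
Other: 0.25 (unchanged)
New clearance relative to baseline: 1.122 + 0.41 + 0.25 = 1.782.
Steady-state concentration is inversely proportional to clearance, so the fold-change is 1 / 1.782 = 0.56.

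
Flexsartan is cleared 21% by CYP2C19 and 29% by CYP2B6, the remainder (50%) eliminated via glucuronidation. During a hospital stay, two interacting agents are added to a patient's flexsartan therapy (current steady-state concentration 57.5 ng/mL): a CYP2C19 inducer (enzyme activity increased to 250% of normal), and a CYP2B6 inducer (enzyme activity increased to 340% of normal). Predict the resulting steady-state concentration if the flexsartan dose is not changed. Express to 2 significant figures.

The CYP2C19 pathway (21% of clearance) rises to 2.5× activity: 0.21 × 2.5 = 0.525.
The CYP2B6 pathway (29% of clearance) rises to 3.4× activity: 0.29 × 3.4 = 0.986.
Non-CYP routes (50%) are unchanged.
Relative clearance = 0.525 + 0.986 + 0.5 = 2.011.
Dividing the baseline by the relative clearance: 57.5 / 2.011 = 29 ng/mL.

29 ng/mL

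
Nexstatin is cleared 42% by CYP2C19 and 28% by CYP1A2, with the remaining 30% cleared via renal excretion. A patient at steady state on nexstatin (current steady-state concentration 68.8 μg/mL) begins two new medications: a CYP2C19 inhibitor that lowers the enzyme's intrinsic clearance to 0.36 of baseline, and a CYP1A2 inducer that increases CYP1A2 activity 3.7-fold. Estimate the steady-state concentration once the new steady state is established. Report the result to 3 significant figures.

CYP2C19: 0.42 × 0.36 = 0.1512
CYP1A2: 0.28 × 3.7 = 1.036
Other: 0.3 (unchanged)
Relative clearance = 0.1512 + 1.036 + 0.3 = 1.4872.
Steady-state concentration ∝ 1/CL: new value = 68.8 / 1.4872 = 46.3 μg/mL.

46.3 μg/mL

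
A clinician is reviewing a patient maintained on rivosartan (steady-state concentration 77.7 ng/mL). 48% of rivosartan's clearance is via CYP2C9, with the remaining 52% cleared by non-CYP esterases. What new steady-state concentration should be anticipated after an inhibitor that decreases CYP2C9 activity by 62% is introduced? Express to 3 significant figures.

111 ng/mL

The CYP2C9 pathway (48% of clearance) falls to 0.38× activity: 0.48 × 0.38 = 0.1824.
Non-CYP routes (52%) are unchanged.
CL_new/CL_old = 0.1824 + 0.52 = 0.7024.
Steady-state concentration ∝ 1/CL, so new value = 77.7 / 0.7024 = 111 ng/mL.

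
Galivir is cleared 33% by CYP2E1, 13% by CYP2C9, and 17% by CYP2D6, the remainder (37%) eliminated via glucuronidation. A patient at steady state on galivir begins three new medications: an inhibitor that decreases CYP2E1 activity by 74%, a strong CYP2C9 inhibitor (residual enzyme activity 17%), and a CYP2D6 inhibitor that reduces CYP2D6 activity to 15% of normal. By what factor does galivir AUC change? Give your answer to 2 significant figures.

2.0

The CYP2E1 pathway (33% of clearance) falls to 0.26× activity: 0.33 × 0.26 = 0.0858.
The CYP2C9 pathway (13% of clearance) falls to 0.17× activity: 0.13 × 0.17 = 0.0221.
The CYP2D6 pathway (17% of clearance) falls to 0.15× activity: 0.17 × 0.15 = 0.0255.
Non-CYP routes (37%) are unchanged.
Relative clearance = 0.0858 + 0.0221 + 0.0255 + 0.37 = 0.5034.
Net AUC ratio = 1 / 0.5034 = 2.0.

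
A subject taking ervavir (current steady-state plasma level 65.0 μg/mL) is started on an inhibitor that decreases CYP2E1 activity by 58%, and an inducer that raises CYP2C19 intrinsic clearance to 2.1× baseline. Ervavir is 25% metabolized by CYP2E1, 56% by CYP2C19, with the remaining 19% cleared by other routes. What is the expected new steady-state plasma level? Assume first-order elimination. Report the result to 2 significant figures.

The CYP2E1 pathway (25% of clearance) is reduced to 0.42× activity: 0.25 × 0.42 = 0.105.
The CYP2C19 pathway (56% of clearance) is boosted to 2.1× activity: 0.56 × 2.1 = 1.176.
The remaining 19% of clearance is unaffected.
Relative clearance = 0.105 + 1.176 + 0.19 = 1.471.
Steady-state plasma level ∝ 1/CL: new value = 65.0 / 1.471 = 44 μg/mL.

44 μg/mL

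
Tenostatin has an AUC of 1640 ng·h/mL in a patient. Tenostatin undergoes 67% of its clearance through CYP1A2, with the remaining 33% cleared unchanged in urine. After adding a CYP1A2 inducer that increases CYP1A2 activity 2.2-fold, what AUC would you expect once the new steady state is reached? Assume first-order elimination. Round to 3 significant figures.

CYP1A2: 0.67 × 2.2 = 1.474
Other: 0.33 (unchanged)
Relative clearance = 1.474 + 0.33 = 1.804.
New AUC = baseline ÷ relative clearance = 1640 / 1.804 = 909 ng·h/mL.

909 ng·h/mL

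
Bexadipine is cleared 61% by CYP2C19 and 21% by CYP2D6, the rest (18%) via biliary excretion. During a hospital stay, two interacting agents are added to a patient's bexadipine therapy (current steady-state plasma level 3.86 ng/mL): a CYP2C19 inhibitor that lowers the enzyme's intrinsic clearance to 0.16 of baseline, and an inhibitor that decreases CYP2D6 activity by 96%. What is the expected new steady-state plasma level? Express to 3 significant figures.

13.5 ng/mL

The CYP2C19 pathway (61% of clearance) drops to 0.16× activity: 0.61 × 0.16 = 0.0976.
The CYP2D6 pathway (21% of clearance) drops to 0.04× activity: 0.21 × 0.04 = 0.0084.
The remaining 18% of clearance is unaffected.
New clearance relative to baseline: 0.0976 + 0.0084 + 0.18 = 0.286.
Dividing the baseline by the relative clearance: 3.86 / 0.286 = 13.5 ng/mL.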